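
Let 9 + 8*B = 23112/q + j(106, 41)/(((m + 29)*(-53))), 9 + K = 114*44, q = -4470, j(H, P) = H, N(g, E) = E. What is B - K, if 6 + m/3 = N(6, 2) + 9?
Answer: -656750839/131120 ≈ -5008.8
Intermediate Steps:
m = 15 (m = -18 + 3*(2 + 9) = -18 + 3*11 = -18 + 33 = 15)
K = 5007 (K = -9 + 114*44 = -9 + 5016 = 5007)
B = -232999/131120 (B = -9/8 + (23112/(-4470) + 106/(((15 + 29)*(-53))))/8 = -9/8 + (23112*(-1/4470) + 106/((44*(-53))))/8 = -9/8 + (-3852/745 + 106/(-2332))/8 = -9/8 + (-3852/745 + 106*(-1/2332))/8 = -9/8 + (-3852/745 - 1/22)/8 = -9/8 + (⅛)*(-85489/16390) = -9/8 - 85489/131120 = -232999/131120 ≈ -1.7770)
B - K = -232999/131120 - 1*5007 = -232999/131120 - 5007 = -656750839/131120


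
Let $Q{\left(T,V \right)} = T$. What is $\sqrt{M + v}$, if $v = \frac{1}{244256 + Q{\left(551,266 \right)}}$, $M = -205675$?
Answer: $\frac{2 i \sqrt{3081549712798317}}{244807} \approx 453.51 i$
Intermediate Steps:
$v = \frac{1}{244807}$ ($v = \frac{1}{244256 + 551} = \frac{1}{244807} \approx 4.0849 \cdot 10^{-6}$)
$\sqrt{M + v} = \sqrt{-205675 + \frac{1}{244807}} = \sqrt{- \frac{50350679724}{244807}} = \frac{2 i \sqrt{3081549712798317}}{244807}$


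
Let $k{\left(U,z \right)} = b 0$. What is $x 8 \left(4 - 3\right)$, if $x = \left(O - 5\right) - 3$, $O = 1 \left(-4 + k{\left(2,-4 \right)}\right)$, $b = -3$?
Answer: $-96$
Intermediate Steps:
$k{\left(U,z \right)} = 0$ ($k{\left(U,z \right)} = \left(-3\right) 0 = 0$)
$O = -4$ ($O = 1 \left(-4 + 0\right) = 1 \left(-4\right) = -4$)
$x = -12$ ($x = \left(-4 - 5\right) - 3 = -9 - 3 = -12$)
$x 8 \left(4 - 3\right) = \left(-12\right) 8 \left(4 - 3\right) = \left(-96\right) 1 = -96$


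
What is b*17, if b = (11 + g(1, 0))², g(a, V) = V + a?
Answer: 2448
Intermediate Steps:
b = 144 (b = (11 + (0 + 1))² = (11 + 1)² = 12² = 144)
b*17 = 144*17 = 2448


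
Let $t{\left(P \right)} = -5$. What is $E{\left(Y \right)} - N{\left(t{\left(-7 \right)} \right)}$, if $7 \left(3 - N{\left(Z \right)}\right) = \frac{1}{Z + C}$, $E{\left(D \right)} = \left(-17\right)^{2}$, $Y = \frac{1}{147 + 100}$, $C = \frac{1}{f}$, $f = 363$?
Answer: $\frac{3631265}{12698} \approx 285.97$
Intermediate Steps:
$C = \frac{1}{363} \approx 0.0027548$
$Y = \frac{1}{247} \approx 0.0040486$
$E{\left(D \right)} = 289$
$N{\left(Z \right)} = 3 - \frac{1}{7 \left(\frac{1}{363} + Z\right)}$ ($N{\left(Z \right)} = 3 - \frac{1}{7 \left(Z + \frac{1}{363}\right)} = 3 - \frac{1}{7 \left(\frac{1}{363} + Z\right)}$)
$E{\left(Y \right)} - N{\left(t{\left(-7 \right)} \right)} = 289 - \frac{9 \left(-38 + 847 \left(-5\right)\right)}{7 \left(1 + 363 \left(-5\right)\right)} = 289 - \frac{9 \left(-38 - 4235\right)}{7 \left(1 - 1815\right)} = 289 - \frac{9}{7} \frac{1}{-1814} \left(-4273\right) = 289 - \frac{9}{7} \left(- \frac{1}{1814}\right) \left(-4273\right) = 289 - \frac{38457}{12698} = \frac{3631265}{12698}$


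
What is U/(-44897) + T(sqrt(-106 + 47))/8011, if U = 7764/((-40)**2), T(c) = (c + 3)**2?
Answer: -913489351/143867946800 + 6*I*sqrt(59)/8011 ≈ -0.0063495 + 0.005753*I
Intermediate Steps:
T(c) = (3 + c)**2
U = 1941/400 (U = 7764/1600 = 7764*(1/1600) = 1941/400 ≈ 4.8525)
U/(-44897) + T(sqrt(-106 + 47))/8011 = (1941/400)/(-44897) + (3 + sqrt(-106 + 47))**2/8011 = (1941/400)*(-1/44897) + (3 + sqrt(-59))**2*(1/8011) = -1941/17958800 + (3 + I*sqrt(59))**2*(1/8011) = -1941/17958800 + (3 + I*sqrt(59))**2/8011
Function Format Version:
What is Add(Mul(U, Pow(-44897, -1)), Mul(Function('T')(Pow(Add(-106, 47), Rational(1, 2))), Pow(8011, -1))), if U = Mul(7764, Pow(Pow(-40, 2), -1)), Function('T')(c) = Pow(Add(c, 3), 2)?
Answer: Add(Rational(-913489351, 143867946800), Mul(Rational(6, 8011), I, Pow(59, Rational(1, 2)))) ≈ Add(-0.0063495, Mul(0.0057530, I))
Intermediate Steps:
Function('T')(c) = Pow(Add(3, c), 2)
U = Rational(1941, 400) (U = Mul(7764, Pow(1600, -1)) = Mul(7764, Rational(1, 1600)) = Rational(1941, 400) ≈ 4.8525)
Add(Mul(U, Pow(-44897, -1)), Mul(Function('T')(Pow(Add(-106, 47), Rational(1, 2))), Pow(8011, -1))) = Add(Mul(Rational(1941, 400), Pow(-44897, -1)), Mul(Pow(Add(3, Pow(Add(-106, 47), Rational(1, 2))), 2), Pow(8011, -1))) = Add(Mul(Rational(1941, 400), Rational(-1, 44897)), Mul(Pow(Add(3, Pow(-59, Rational(1, 2))), 2), Rational(1, 8011))) = Add(Rational(-1941, 17958800), Mul(Pow(Add(3, Mul(I, Pow(59, Rational(1, 2)))), 2), Rational(1, 8011))) = Add(Rational(-1941, 17958800), Mul(Rational(1, 8011), Pow(Add(3, Mul(I, Pow(59, Rational(1, 2)))), 2)))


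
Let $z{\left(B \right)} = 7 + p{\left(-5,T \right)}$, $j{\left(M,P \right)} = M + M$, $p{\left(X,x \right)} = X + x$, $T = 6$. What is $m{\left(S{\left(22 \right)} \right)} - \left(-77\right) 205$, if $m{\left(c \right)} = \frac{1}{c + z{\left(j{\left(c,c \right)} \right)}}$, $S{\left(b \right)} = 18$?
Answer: $\frac{410411}{26} \approx 15785.0$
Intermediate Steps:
$j{\left(M,P \right)} = 2 M$
$z{\left(B \right)} = 8$ ($z{\left(B \right)} = 7 + \left(-5 + 6\right) = 7 + 1 = 8$)
$m{\left(c \right)} = \frac{1}{8 + c}$ ($m{\left(c \right)} = \frac{1}{c + 8} = \frac{1}{8 + c}$)
$m{\left(S{\left(22 \right)} \right)} - \left(-77\right) 205 = \frac{1}{8 + 18} - \left(-77\right) 205 = \frac{1}{26} - -15785 = \frac{1}{26} + 15785 = \frac{410411}{26}$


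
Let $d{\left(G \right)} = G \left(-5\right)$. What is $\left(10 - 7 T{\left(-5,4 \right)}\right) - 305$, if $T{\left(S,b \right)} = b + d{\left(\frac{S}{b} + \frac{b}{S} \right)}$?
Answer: $- \frac{1579}{4} \approx -394.75$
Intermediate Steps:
$d{\left(G \right)} = - 5 G$
$T{\left(S,b \right)} = b - \frac{5 S}{b} - \frac{5 b}{S}$ ($T{\left(S,b \right)} = b - 5 \left(\frac{S}{b} + \frac{b}{S}\right) = b - \left(\frac{5 S}{b} + \frac{5 b}{S}\right) = b - \frac{5 S}{b} - \frac{5 b}{S}$)
$\left(10 - 7 T{\left(-5,4 \right)}\right) - 305 = \left(10 - 7 \left(4 - - \frac{25}{4} - \frac{20}{-5}\right)\right) - 305 = \left(10 - 7 \left(4 - \left(-25\right) \frac{1}{4} - 20 \left(- \frac{1}{5}\right)\right)\right) - 305 = \left(10 - 7 \left(4 + \frac{25}{4} + 4\right)\right) - 305 = \left(10 - \frac{399}{4}\right) - 305 = - \frac{359}{4} - 305 = - \frac{1579}{4}$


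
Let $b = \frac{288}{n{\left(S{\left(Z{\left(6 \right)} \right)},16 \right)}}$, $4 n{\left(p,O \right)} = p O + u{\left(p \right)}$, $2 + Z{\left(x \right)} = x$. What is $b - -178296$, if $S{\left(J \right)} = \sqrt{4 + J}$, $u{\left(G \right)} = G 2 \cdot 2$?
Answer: $178296 + \frac{72 \sqrt{2}}{5} \approx 1.7832 \cdot 10^{5}$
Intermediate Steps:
$Z{\left(x \right)} = -2 + x$
$u{\left(G \right)} = 4 G$ ($u{\left(G \right)} = 2 G 2 = 4 G$)
$n{\left(p,O \right)} = p + \frac{O p}{4}$ ($n{\left(p,O \right)} = \frac{p O + 4 p}{4} = \frac{O p + 4 p}{4} = \frac{4 p + O p}{4} = p + \frac{O p}{4}$)
$b = \frac{72 \sqrt{2}}{5}$ ($b = \frac{288}{\frac{1}{4} \sqrt{4 + \left(-2 + 6\right)} \left(4 + 16\right)} = \frac{288}{\frac{1}{4} \sqrt{4 + 4} \cdot 20} = \frac{288}{\frac{1}{4} \sqrt{8} \cdot 20} = \frac{288}{\frac{1}{4} \cdot 2 \sqrt{2} \cdot 20} = \frac{288}{10 \sqrt{2}} = 288 \frac{\sqrt{2}}{20} = \frac{72 \sqrt{2}}{5} \approx 20.365$)
$b - -178296 = \frac{72 \sqrt{2}}{5} - -178296 = \frac{72 \sqrt{2}}{5} + 178296 = 178296 + \frac{72 \sqrt{2}}{5}$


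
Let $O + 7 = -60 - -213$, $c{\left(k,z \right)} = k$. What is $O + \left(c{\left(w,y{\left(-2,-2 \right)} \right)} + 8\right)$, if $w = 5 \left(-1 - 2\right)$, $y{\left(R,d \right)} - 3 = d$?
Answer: $139$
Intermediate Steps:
$y{\left(R,d \right)} = 3 + d$
$w = -15$ ($w = 5 \left(-3\right) = -15$)
$O = 146$ ($O = -7 - -153 = -7 + \left(-60 + 213\right) = -7 + 153 = 146$)
$O + \left(c{\left(w,y{\left(-2,-2 \right)} \right)} + 8\right) = 146 + \left(-15 + 8\right) = 146 - 7 = 139$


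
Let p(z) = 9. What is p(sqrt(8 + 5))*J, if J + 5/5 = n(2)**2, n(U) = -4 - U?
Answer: 315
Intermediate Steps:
J = 35 (J = -1 + (-4 - 1*2)**2 = -1 + (-4 - 2)**2 = -1 + (-6)**2 = -1 + 36 = 35)
p(sqrt(8 + 5))*J = 9*35 = 315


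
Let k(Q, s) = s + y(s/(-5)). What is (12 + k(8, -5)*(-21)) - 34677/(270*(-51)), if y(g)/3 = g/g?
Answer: 86473/1530 ≈ 56.518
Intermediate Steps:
y(g) = 3 (y(g) = 3*(g/g) = 3*1 = 3)
k(Q, s) = 3 + s (k(Q, s) = s + 3 = 3 + s)
(12 + k(8, -5)*(-21)) - 34677/(270*(-51)) = (12 + (3 - 5)*(-21)) - 34677/(270*(-51)) = (12 - 2*(-21)) - 34677/(-13770) = (12 + 42) - 34677*(-1/13770) = 54 + 3853/1530 = 86473/1530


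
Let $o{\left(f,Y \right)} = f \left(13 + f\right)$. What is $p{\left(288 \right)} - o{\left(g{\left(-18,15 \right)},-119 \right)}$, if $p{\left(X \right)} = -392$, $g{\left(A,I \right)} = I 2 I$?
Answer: $-208742$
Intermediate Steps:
$g{\left(A,I \right)} = 2 I^{2}$ ($g{\left(A,I \right)} = 2 I I = 2 I^{2}$)
$p{\left(288 \right)} - o{\left(g{\left(-18,15 \right)},-119 \right)} = -392 - 2 \cdot 15^{2} \left(13 + 2 \cdot 15^{2}\right) = -392 - 2 \cdot 225 \left(13 + 2 \cdot 225\right) = -392 - 450 \left(13 + 450\right) = -392 - 450 \cdot 463 = -392 - 208350 = -208742$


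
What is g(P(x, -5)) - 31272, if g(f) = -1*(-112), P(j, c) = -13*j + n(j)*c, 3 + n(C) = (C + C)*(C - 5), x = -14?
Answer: -31160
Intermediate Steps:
n(C) = -3 + 2*C*(-5 + C) (n(C) = -3 + (C + C)*(C - 5) = -3 + (2*C)*(-5 + C) = -3 + 2*C*(-5 + C))
P(j, c) = -13*j + c*(-3 - 10*j + 2*j²) (P(j, c) = -13*j + (-3 - 10*j + 2*j²)*c = -13*j + c*(-3 - 10*j + 2*j²))
g(f) = 112
g(P(x, -5)) - 31272 = 112 - 31272 = -31160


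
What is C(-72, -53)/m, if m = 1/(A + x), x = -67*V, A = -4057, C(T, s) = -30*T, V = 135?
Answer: -28300320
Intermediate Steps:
x = -9045 (x = -67*135 = -9045)
m = -1/13102 (m = 1/(-4057 - 9045) = 1/(-13102) = -1/13102 ≈ -7.6324e-5)
C(-72, -53)/m = (-30*(-72))/(-1/13102) = 2160*(-13102) = -28300320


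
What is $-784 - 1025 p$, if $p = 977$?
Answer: $-1002209$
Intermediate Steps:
$-784 - 1025 p = -784 - 1001425 = -1002209$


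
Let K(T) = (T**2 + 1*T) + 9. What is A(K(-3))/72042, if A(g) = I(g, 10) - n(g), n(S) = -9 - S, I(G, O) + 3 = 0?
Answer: 7/24014 ≈ 0.00029150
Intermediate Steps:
I(G, O) = -3 (I(G, O) = -3 + 0 = -3)
K(T) = 9 + T + T**2 (K(T) = (T**2 + T) + 9 = (T + T**2) + 9 = 9 + T + T**2)
A(g) = 6 + g (A(g) = -3 - (-9 - g) = -3 + (9 + g) = 6 + g)
A(K(-3))/72042 = (6 + (9 - 3 + (-3)**2))/72042 = (6 + (9 - 3 + 9))*(1/72042) = (6 + 15)*(1/72042) = 21*(1/72042) = 7/24014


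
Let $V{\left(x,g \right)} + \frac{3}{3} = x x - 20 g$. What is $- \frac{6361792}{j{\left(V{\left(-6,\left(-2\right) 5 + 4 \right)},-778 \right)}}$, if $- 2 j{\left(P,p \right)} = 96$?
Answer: $\frac{397612}{3} \approx 1.3254 \cdot 10^{5}$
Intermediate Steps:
$V{\left(x,g \right)} = -1 + x^{2} - 20 g$ ($V{\left(x,g \right)} = -1 - \left(20 g - x x\right) = -1 - \left(- x^{2} + 20 g\right) = -1 + x^{2} - 20 g$)
$j{\left(P,p \right)} = -48$ ($j{\left(P,p \right)} = \left(- \frac{1}{2}\right) 96 = -48$)
$- \frac{6361792}{j{\left(V{\left(-6,\left(-2\right) 5 + 4 \right)},-778 \right)}} = - \frac{6361792}{-48} = \left(-6361792\right) \left(- \frac{1}{48}\right) = \frac{397612}{3}$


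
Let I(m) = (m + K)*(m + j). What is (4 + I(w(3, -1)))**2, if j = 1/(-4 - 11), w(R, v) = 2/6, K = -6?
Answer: 12544/2025 ≈ 6.1946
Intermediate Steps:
w(R, v) = 1/3 (w(R, v) = 2*(1/6) = 1/3)
j = -1/15 (j = 1/(-15) = -1/15 ≈ -0.066667)
I(m) = (-6 + m)*(-1/15 + m) (I(m) = (m - 6)*(m - 1/15) = (-6 + m)*(-1/15 + m))
(4 + I(w(3, -1)))**2 = (4 + (2/5 + (1/3)**2 - 91/15*1/3))**2 = (4 + (2/5 + 1/9 - 91/45))**2 = (4 - 68/45)**2 = (112/45)**2 = 12544/2025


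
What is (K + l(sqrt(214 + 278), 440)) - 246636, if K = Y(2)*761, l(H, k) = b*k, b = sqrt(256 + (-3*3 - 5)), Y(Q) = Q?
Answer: -245114 + 4840*sqrt(2) ≈ -2.3827e+5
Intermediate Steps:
b = 11*sqrt(2) (b = sqrt(256 + (-9 - 5)) = sqrt(256 - 14) = sqrt(242) = 11*sqrt(2) ≈ 15.556)
l(H, k) = 11*k*sqrt(2) (l(H, k) = (11*sqrt(2))*k = 11*k*sqrt(2))
K = 1522 (K = 2*761 = 1522)
(K + l(sqrt(214 + 278), 440)) - 246636 = (1522 + 11*440*sqrt(2)) - 246636 = (1522 + 4840*sqrt(2)) - 246636 = -245114 + 4840*sqrt(2)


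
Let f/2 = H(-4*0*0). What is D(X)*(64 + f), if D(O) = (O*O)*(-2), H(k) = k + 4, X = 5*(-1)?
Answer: -3600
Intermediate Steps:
X = -5
H(k) = 4 + k
f = 8 (f = 2*(4 - 4*0*0) = 2*(4 + 0*0) = 2*(4 + 0) = 2*4 = 8)
D(O) = -2*O**2 (D(O) = O**2*(-2) = -2*O**2)
D(X)*(64 + f) = (-2*(-5)**2)*(64 + 8) = -2*25*72 = -50*72 = -3600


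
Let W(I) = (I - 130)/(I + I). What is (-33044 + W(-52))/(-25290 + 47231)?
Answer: -132169/87764 ≈ -1.5060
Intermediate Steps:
W(I) = (-130 + I)/(2*I) (W(I) = (-130 + I)/((2*I)) = (-130 + I)*(1/(2*I)) = (-130 + I)/(2*I))
(-33044 + W(-52))/(-25290 + 47231) = (-33044 + (1/2)*(-130 - 52)/(-52))/(-25290 + 47231) = (-33044 + (1/2)*(-1/52)*(-182))/21941 = (-33044 + 7/4)*(1/21941) = -132169/4*1/21941 = -132169/87764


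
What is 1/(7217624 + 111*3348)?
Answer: 1/7589252 ≈ 1.3177e-7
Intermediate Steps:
1/(7217624 + 111*3348) = 1/(7217624 + 371628) = 1/7589252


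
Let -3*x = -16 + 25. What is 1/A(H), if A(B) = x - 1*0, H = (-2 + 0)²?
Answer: -⅓ ≈ -0.33333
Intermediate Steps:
H = 4 (H = (-2)² = 4)
x = -3 (x = -(-16 + 25)/3 = -⅓*9 = -3)
A(B) = -3 (A(B) = -3 - 1*0 = -3 + 0 = -3)
1/A(H) = 1/(-3) = -⅓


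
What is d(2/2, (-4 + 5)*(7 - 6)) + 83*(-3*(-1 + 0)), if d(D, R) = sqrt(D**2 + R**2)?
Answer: 249 + sqrt(2) ≈ 250.41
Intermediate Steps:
d(2/2, (-4 + 5)*(7 - 6)) + 83*(-3*(-1 + 0)) = sqrt((2/2)**2 + ((-4 + 5)*(7 - 6))**2) + 83*(-3*(-1 + 0)) = sqrt((2*(1/2))**2 + (1*1)**2) + 83*(-3*(-1)) = sqrt(1**2 + 1**2) + 83*3 = sqrt(1 + 1) + 249 = sqrt(2) + 249 = 249 + sqrt(2)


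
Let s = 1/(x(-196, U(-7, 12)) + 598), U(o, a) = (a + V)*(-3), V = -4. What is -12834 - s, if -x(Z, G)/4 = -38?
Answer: -9625501/750 ≈ -12834.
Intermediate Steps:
U(o, a) = 12 - 3*a (U(o, a) = (a - 4)*(-3) = (-4 + a)*(-3) = 12 - 3*a)
x(Z, G) = 152 (x(Z, G) = -4*(-38) = 152)
s = 1/750 (s = 1/(152 + 598) = 1/750 ≈ 0.0013333)
-12834 - s = -12834 - 1*1/750 = -12834 - 1/750 = -9625501/750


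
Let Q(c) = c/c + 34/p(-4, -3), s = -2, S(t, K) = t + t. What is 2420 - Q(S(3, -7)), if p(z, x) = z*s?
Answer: 9659/4 ≈ 2414.8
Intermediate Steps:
S(t, K) = 2*t
p(z, x) = -2*z (p(z, x) = z*(-2) = -2*z)
Q(c) = 21/4 (Q(c) = c/c + 34/((-2*(-4))) = 1 + 34/8 = 1 + 34*(1/8) = 1 + 17/4 = 21/4)
2420 - Q(S(3, -7)) = 2420 - 1*21/4 = 2420 - 21/4 = 9659/4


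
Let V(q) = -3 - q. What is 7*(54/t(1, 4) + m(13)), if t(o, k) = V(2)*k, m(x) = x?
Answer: 721/10 ≈ 72.100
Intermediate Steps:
t(o, k) = -5*k (t(o, k) = (-3 - 1*2)*k = (-3 - 2)*k = -5*k)
7*(54/t(1, 4) + m(13)) = 7*(54/((-5*4)) + 13) = 7*(54/(-20) + 13) = 7*(54*(-1/20) + 13) = 7*(-27/10 + 13) = 7*(103/10) = 721/10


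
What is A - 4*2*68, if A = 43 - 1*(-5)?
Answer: -496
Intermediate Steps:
A = 48 (A = 43 + 5 = 48)
A - 4*2*68 = 48 - 4*2*68 = 48 - 8*68 = 48 - 544 = -496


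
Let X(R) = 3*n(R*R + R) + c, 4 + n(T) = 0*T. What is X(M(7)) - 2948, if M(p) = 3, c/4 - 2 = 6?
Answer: -2928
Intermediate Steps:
c = 32 (c = 8 + 4*6 = 8 + 24 = 32)
n(T) = -4 (n(T) = -4 + 0*T = -4 + 0 = -4)
X(R) = 20 (X(R) = 3*(-4) + 32 = -12 + 32 = 20)
X(M(7)) - 2948 = 20 - 2948 = -2928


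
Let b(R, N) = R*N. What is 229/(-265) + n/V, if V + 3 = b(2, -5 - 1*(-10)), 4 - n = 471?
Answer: -125358/1855 ≈ -67.578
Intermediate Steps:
n = -467 (n = 4 - 1*471 = 4 - 471 = -467)
b(R, N) = N*R
V = 7 (V = -3 + (-5 - 1*(-10))*2 = -3 + (-5 + 10)*2 = -3 + 5*2 = -3 + 10 = 7)
229/(-265) + n/V = 229/(-265) - 467/7 = 229*(-1/265) - 467*⅐ = -229/265 - 467/7 = -125358/1855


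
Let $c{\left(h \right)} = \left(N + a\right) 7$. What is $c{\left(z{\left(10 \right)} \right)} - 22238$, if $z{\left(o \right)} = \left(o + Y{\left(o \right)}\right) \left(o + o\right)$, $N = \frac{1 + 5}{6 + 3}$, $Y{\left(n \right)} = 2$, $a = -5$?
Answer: $- \frac{66805}{3} \approx -22268.0$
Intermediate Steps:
$N = \frac{2}{3}$ ($N = \frac{6}{9} = 6 \cdot \frac{1}{9} = \frac{2}{3} \approx 0.66667$)
$z{\left(o \right)} = 2 o \left(2 + o\right)$ ($z{\left(o \right)} = \left(o + 2\right) \left(o + o\right) = \left(2 + o\right) 2 o = 2 o \left(2 + o\right)$)
$c{\left(h \right)} = - \frac{91}{3}$ ($c{\left(h \right)} = \left(\frac{2}{3} - 5\right) 7 = \left(- \frac{13}{3}\right) 7 = - \frac{91}{3}$)
$c{\left(z{\left(10 \right)} \right)} - 22238 = - \frac{91}{3} - 22238 = - \frac{66805}{3}$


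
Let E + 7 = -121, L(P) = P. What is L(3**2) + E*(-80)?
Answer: 10249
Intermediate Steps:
E = -128 (E = -7 - 121 = -128)
L(3**2) + E*(-80) = 3**2 - 128*(-80) = 9 + 10240 = 10249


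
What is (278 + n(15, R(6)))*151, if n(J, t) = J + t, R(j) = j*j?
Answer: 49679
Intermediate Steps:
R(j) = j**2
(278 + n(15, R(6)))*151 = (278 + (15 + 6**2))*151 = (278 + (15 + 36))*151 = (278 + 51)*151 = 329*151 = 49679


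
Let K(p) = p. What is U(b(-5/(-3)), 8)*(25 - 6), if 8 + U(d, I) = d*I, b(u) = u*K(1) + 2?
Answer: 1216/3 ≈ 405.33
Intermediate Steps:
b(u) = 2 + u (b(u) = u*1 + 2 = u + 2 = 2 + u)
U(d, I) = -8 + I*d (U(d, I) = -8 + d*I = -8 + I*d)
U(b(-5/(-3)), 8)*(25 - 6) = (-8 + 8*(2 - 5/(-3)))*(25 - 6) = (-8 + 8*(2 - 5*(-1/3)))*19 = (-8 + 8*(2 + 5/3))*19 = (-8 + 8*(11/3))*19 = (-8 + 88/3)*19 = (64/3)*19 = 1216/3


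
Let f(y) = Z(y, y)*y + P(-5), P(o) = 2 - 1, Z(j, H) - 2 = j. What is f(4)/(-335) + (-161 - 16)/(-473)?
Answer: 9494/31691 ≈ 0.29958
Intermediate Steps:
Z(j, H) = 2 + j
P(o) = 1
f(y) = 1 + y*(2 + y) (f(y) = (2 + y)*y + 1 = y*(2 + y) + 1 = 1 + y*(2 + y))
f(4)/(-335) + (-161 - 16)/(-473) = (1 + 4*(2 + 4))/(-335) + (-161 - 16)/(-473) = (1 + 4*6)*(-1/335) - 177*(-1/473) = (1 + 24)*(-1/335) + 177/473 = 25*(-1/335) + 177/473 = -5/67 + 177/473 = 9494/31691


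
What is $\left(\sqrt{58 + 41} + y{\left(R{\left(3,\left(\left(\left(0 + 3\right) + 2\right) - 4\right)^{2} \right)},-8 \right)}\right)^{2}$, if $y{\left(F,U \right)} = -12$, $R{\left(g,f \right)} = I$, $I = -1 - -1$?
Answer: $243 - 72 \sqrt{11} \approx 4.203$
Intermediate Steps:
$I = 0$ ($I = -1 + 1 = 0$)
$R{\left(g,f \right)} = 0$
$\left(\sqrt{58 + 41} + y{\left(R{\left(3,\left(\left(\left(0 + 3\right) + 2\right) - 4\right)^{2} \right)},-8 \right)}\right)^{2} = \left(\sqrt{58 + 41} - 12\right)^{2} = \left(\sqrt{99} - 12\right)^{2} = \left(3 \sqrt{11} - 12\right)^{2} = \left(-12 + 3 \sqrt{11}\right)^{2}$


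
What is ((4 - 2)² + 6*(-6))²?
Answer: 1024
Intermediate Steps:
((4 - 2)² + 6*(-6))² = (2² - 36)² = (4 - 36)² = (-32)² = 1024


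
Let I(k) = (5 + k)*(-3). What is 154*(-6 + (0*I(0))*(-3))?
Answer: -924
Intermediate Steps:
I(k) = -15 - 3*k
154*(-6 + (0*I(0))*(-3)) = 154*(-6 + (0*(-15 - 3*0))*(-3)) = 154*(-6 + (0*(-15 + 0))*(-3)) = 154*(-6 + (0*(-15))*(-3)) = 154*(-6 + 0*(-3)) = 154*(-6 + 0) = 154*(-6) = -924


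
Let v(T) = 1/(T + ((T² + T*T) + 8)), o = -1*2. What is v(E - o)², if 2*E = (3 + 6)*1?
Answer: 1/9801 ≈ 0.00010203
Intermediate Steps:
o = -2
E = 9/2 (E = ((3 + 6)*1)/2 = (9*1)/2 = (½)*9 = 9/2 ≈ 4.5000)
v(T) = 1/(8 + T + 2*T²) (v(T) = 1/(T + ((T² + T²) + 8)) = 1/(T + (2*T² + 8)) = 1/(T + (8 + 2*T²)) = 1/(8 + T + 2*T²))
v(E - o)² = (1/(8 + (9/2 - 1*(-2)) + 2*(9/2 - 1*(-2))²))² = (1/(8 + (9/2 + 2) + 2*(9/2 + 2)²))² = (1/(8 + 13/2 + 2*(13/2)²))² = (1/(8 + 13/2 + 2*(169/4)))² = (1/(8 + 13/2 + 169/2))² = (1/99)² = 1/9801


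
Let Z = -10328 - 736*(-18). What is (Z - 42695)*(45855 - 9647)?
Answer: -1440173200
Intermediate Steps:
Z = 2920 (Z = -10328 - 1*(-13248) = -10328 + 13248 = 2920)
(Z - 42695)*(45855 - 9647) = (2920 - 42695)*(45855 - 9647) = -39775*36208 = -1440173200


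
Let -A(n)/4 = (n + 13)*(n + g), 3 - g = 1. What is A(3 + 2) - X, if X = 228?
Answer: -732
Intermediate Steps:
g = 2 (g = 3 - 1*1 = 3 - 1 = 2)
A(n) = -4*(2 + n)*(13 + n) (A(n) = -4*(n + 13)*(n + 2) = -4*(13 + n)*(2 + n) = -4*(2 + n)*(13 + n))
A(3 + 2) - X = (-104 - 60*(3 + 2) - 4*(3 + 2)²) - 1*228 = (-104 - 60*5 - 4*5²) - 228 = (-104 - 300 - 4*25) - 228 = (-104 - 300 - 100) - 228 = -504 - 228 = -732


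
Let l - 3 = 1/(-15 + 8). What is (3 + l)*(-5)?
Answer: -205/7 ≈ -29.286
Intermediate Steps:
l = 20/7 (l = 3 + 1/(-15 + 8) = 3 + 1/(-7) = 3 - ⅐ = 20/7 ≈ 2.8571)
(3 + l)*(-5) = (3 + 20/7)*(-5) = (41/7)*(-5) = -205/7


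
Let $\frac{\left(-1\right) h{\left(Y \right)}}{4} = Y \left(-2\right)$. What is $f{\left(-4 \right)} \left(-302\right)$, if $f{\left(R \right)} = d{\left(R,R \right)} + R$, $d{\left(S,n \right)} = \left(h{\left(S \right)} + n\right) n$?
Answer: $-42280$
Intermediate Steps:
$h{\left(Y \right)} = 8 Y$ ($h{\left(Y \right)} = - 4 Y \left(-2\right) = - 4 \left(- 2 Y\right) = 8 Y$)
$d{\left(S,n \right)} = n \left(n + 8 S\right)$ ($d{\left(S,n \right)} = \left(8 S + n\right) n = \left(n + 8 S\right) n = n \left(n + 8 S\right)$)
$f{\left(R \right)} = R + 9 R^{2}$ ($f{\left(R \right)} = R \left(R + 8 R\right) + R = R 9 R + R = 9 R^{2} + R = R + 9 R^{2}$)
$f{\left(-4 \right)} \left(-302\right) = - 4 \left(1 + 9 \left(-4\right)\right) \left(-302\right) = - 4 \left(1 - 36\right) \left(-302\right) = \left(-4\right) \left(-35\right) \left(-302\right) = 140 \left(-302\right) = -42280$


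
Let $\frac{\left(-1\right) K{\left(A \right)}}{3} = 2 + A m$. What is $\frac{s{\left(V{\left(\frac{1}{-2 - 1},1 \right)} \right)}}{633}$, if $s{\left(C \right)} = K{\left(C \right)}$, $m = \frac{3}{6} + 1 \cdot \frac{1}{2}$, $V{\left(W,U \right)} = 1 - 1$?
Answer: $- \frac{2}{211} \approx -0.0094787$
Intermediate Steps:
$V{\left(W,U \right)} = 0$
$m = 1$ ($m = 3 \cdot \frac{1}{6} + 1 \cdot \frac{1}{2} = \frac{1}{2} + \frac{1}{2} = 1$)
$K{\left(A \right)} = -6 - 3 A$ ($K{\left(A \right)} = - 3 \left(2 + A 1\right) = - 3 \left(2 + A\right) = -6 - 3 A$)
$s{\left(C \right)} = -6 - 3 C$
$\frac{s{\left(V{\left(\frac{1}{-2 - 1},1 \right)} \right)}}{633} = \frac{-6 - 0}{633} = \left(-6 + 0\right) \frac{1}{633} = \left(-6\right) \frac{1}{633} = - \frac{2}{211}$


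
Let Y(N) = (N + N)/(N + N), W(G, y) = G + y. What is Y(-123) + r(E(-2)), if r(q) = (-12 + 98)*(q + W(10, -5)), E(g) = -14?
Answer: -773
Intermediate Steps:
Y(N) = 1 (Y(N) = (2*N)/((2*N)) = (2*N)*(1/(2*N)) = 1)
r(q) = 430 + 86*q (r(q) = (-12 + 98)*(q + (10 - 5)) = 86*(q + 5) = 86*(5 + q) = 430 + 86*q)
Y(-123) + r(E(-2)) = 1 + (430 + 86*(-14)) = 1 + (430 - 1204) = 1 - 774 = -773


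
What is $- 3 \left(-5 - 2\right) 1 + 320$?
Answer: $341$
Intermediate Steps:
$- 3 \left(-5 - 2\right) 1 + 320 = \left(-3\right) \left(-7\right) 1 + 320 = 21 \cdot 1 + 320 = 21 + 320 = 341$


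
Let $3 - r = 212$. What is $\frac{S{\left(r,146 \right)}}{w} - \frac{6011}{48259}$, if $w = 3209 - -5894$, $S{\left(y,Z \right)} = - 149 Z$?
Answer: $- \frac{1104544419}{439301677} \approx -2.5143$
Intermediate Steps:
$r = -209$ ($r = 3 - 212 = -209$)
$w = 9103$ ($w = 3209 + 5894 = 9103$)
$\frac{S{\left(r,146 \right)}}{w} - \frac{6011}{48259} = \frac{\left(-149\right) 146}{9103} - \frac{6011}{48259} = \left(-21754\right) \frac{1}{9103} - \frac{6011}{48259} = - \frac{21754}{9103} - \frac{6011}{48259} = - \frac{1104544419}{439301677}$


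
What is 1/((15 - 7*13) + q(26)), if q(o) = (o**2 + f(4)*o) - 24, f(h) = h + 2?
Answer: 1/732 ≈ 0.0013661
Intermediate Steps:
f(h) = 2 + h
q(o) = -24 + o**2 + 6*o (q(o) = (o**2 + (2 + 4)*o) - 24 = (o**2 + 6*o) - 24 = -24 + o**2 + 6*o)
1/((15 - 7*13) + q(26)) = 1/((15 - 7*13) + (-24 + 26**2 + 6*26)) = 1/((15 - 91) + (-24 + 676 + 156)) = 1/(-76 + 808) = 1/732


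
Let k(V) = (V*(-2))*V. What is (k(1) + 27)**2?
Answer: 625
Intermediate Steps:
k(V) = -2*V**2 (k(V) = (-2*V)*V = -2*V**2)
(k(1) + 27)**2 = (-2*1**2 + 27)**2 = (-2*1 + 27)**2 = (-2 + 27)**2 = 25**2 = 625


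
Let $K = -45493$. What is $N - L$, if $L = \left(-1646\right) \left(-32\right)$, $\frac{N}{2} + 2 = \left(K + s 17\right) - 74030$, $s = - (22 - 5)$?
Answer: $-292300$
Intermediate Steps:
$s = -17$ ($s = \left(-1\right) 17 = -17$)
$N = -239628$ ($N = -4 + 2 \left(\left(-45493 - 289\right) - 74030\right) = -4 + 2 \left(-45782 - 74030\right) = -4 + 2 \left(-119812\right) = -4 - 239624 = -239628$)
$L = 52672$
$N - L = -239628 - 52672 = -292300$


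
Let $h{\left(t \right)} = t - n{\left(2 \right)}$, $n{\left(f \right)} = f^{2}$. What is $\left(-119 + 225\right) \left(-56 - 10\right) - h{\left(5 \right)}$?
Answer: $-6997$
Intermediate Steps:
$h{\left(t \right)} = -4 + t$ ($h{\left(t \right)} = t - 2^{2} = t - 4 = -4 + t$)
$\left(-119 + 225\right) \left(-56 - 10\right) - h{\left(5 \right)} = \left(-119 + 225\right) \left(-56 - 10\right) - \left(-4 + 5\right) = 106 \left(-66\right) - 1 = -6996 - 1 = -6997$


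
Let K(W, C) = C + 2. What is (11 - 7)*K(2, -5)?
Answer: -12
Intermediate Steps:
K(W, C) = 2 + C
(11 - 7)*K(2, -5) = (11 - 7)*(2 - 5) = 4*(-3) = -12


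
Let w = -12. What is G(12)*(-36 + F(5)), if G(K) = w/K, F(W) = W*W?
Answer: 11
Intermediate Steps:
F(W) = W²
G(K) = -12/K
G(12)*(-36 + F(5)) = (-12/12)*(-36 + 5²) = (-12*1/12)*(-36 + 25) = -1*(-11) = 11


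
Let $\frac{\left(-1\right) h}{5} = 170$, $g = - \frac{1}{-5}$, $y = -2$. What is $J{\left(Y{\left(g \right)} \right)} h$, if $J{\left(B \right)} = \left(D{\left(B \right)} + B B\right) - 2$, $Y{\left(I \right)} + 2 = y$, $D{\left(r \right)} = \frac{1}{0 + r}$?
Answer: $- \frac{23375}{2} \approx -11688.0$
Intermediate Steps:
$D{\left(r \right)} = \frac{1}{r}$
$g = \frac{1}{5}$ ($g = \left(-1\right) \left(- \frac{1}{5}\right) = \frac{1}{5} \approx 0.2$)
$Y{\left(I \right)} = -4$ ($Y{\left(I \right)} = -2 - 2 = -4$)
$h = -850$ ($h = \left(-5\right) 170 = -850$)
$J{\left(B \right)} = -2 + \frac{1}{B} + B^{2}$ ($J{\left(B \right)} = \left(\frac{1}{B} + B B\right) - 2 = \left(\frac{1}{B} + B^{2}\right) - 2 = -2 + \frac{1}{B} + B^{2}$)
$J{\left(Y{\left(g \right)} \right)} h = \left(-2 + \frac{1}{-4} + \left(-4\right)^{2}\right) \left(-850\right) = \left(-2 - \frac{1}{4} + 16\right) \left(-850\right) = \frac{55}{4} \left(-850\right) = - \frac{23375}{2}$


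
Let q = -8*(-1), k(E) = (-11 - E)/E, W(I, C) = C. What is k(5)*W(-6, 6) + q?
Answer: -56/5 ≈ -11.200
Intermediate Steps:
k(E) = (-11 - E)/E
q = 8
k(5)*W(-6, 6) + q = ((-11 - 1*5)/5)*6 + 8 = ((-11 - 5)/5)*6 + 8 = ((1/5)*(-16))*6 + 8 = -16/5*6 + 8 = -96/5 + 8 = -56/5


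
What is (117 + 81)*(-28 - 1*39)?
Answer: -13266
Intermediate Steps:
(117 + 81)*(-28 - 1*39) = 198*(-28 - 39) = 198*(-67) = -13266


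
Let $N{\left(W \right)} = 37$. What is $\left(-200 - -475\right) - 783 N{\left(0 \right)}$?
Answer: $-28696$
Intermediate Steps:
$\left(-200 - -475\right) - 783 N{\left(0 \right)} = \left(-200 - -475\right) - 28971 = \left(-200 + 475\right) - 28971 = 275 - 28971 = -28696$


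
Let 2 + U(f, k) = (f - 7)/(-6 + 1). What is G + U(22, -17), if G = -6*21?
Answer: -131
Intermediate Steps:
U(f, k) = -3/5 - f/5 (U(f, k) = -2 + (f - 7)/(-6 + 1) = -2 + (-7 + f)/(-5) = -2 + (-7 + f)*(-1/5) = -2 + (7/5 - f/5) = -3/5 - f/5)
G = -126
G + U(22, -17) = -126 + (-3/5 - 1/5*22) = -126 + (-3/5 - 22/5) = -126 - 5 = -131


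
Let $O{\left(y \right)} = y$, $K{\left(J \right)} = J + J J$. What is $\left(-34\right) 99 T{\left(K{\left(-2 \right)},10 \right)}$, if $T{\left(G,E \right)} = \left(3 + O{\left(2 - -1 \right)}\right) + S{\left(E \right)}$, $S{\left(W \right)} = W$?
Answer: $-53856$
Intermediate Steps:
$K{\left(J \right)} = J + J^{2}$
$T{\left(G,E \right)} = 6 + E$ ($T{\left(G,E \right)} = \left(3 + \left(2 - -1\right)\right) + E = \left(3 + \left(2 + 1\right)\right) + E = \left(3 + 3\right) + E = 6 + E$)
$\left(-34\right) 99 T{\left(K{\left(-2 \right)},10 \right)} = \left(-34\right) 99 \left(6 + 10\right) = \left(-3366\right) 16 = -53856$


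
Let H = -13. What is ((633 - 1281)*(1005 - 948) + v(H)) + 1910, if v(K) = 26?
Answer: -35000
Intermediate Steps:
((633 - 1281)*(1005 - 948) + v(H)) + 1910 = ((633 - 1281)*(1005 - 948) + 26) + 1910 = (-648*57 + 26) + 1910 = (-36936 + 26) + 1910 = -36910 + 1910 = -35000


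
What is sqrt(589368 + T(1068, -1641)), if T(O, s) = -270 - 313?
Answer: sqrt(588785) ≈ 767.32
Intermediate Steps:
T(O, s) = -583
sqrt(589368 + T(1068, -1641)) = sqrt(589368 - 583) = sqrt(588785)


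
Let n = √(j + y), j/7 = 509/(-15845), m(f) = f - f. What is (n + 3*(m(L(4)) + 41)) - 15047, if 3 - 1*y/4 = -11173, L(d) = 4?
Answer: -14924 + √11223509717865/15845 ≈ -14713.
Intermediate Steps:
m(f) = 0
y = 44704 (y = 12 - 4*(-11173) = 12 + 44692 = 44704)
j = -3563/15845 (j = 7*(509/(-15845)) = 7*(509*(-1/15845)) = 7*(-509/15845) = -3563/15845 ≈ -0.22487)
n = √11223509717865/15845 (n = √(-3563/15845 + 44704) = √(708331317/15845) = √11223509717865/15845 ≈ 211.43)
(n + 3*(m(L(4)) + 41)) - 15047 = (√11223509717865/15845 + 3*(0 + 41)) - 15047 = (√11223509717865/15845 + 3*41) - 15047 = (√11223509717865/15845 + 123) - 15047 = (123 + √11223509717865/15845) - 15047 = -14924 + √11223509717865/15845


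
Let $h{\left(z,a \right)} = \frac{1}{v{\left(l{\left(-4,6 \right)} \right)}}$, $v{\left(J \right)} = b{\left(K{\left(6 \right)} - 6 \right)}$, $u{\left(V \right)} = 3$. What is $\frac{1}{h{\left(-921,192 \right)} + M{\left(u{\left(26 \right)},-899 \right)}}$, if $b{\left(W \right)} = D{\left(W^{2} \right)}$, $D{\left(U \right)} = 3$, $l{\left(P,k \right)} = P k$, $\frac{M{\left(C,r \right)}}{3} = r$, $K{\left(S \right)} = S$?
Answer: $- \frac{3}{8090} \approx -0.00037083$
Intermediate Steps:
$M{\left(C,r \right)} = 3 r$
$b{\left(W \right)} = 3$
$v{\left(J \right)} = 3$
$h{\left(z,a \right)} = \frac{1}{3}$
$\frac{1}{h{\left(-921,192 \right)} + M{\left(u{\left(26 \right)},-899 \right)}} = \frac{1}{\frac{1}{3} + 3 \left(-899\right)} = \frac{1}{\frac{1}{3} - 2697} = \frac{1}{- \frac{8090}{3}} = - \frac{3}{8090}$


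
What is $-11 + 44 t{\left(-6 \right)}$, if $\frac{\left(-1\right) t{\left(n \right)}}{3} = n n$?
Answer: $-4763$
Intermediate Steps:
$t{\left(n \right)} = - 3 n^{2}$ ($t{\left(n \right)} = - 3 n n = - 3 n^{2}$)
$-11 + 44 t{\left(-6 \right)} = -11 + 44 \left(- 3 \left(-6\right)^{2}\right) = -11 + 44 \left(\left(-3\right) 36\right) = -11 + 44 \left(-108\right) = -11 - 4752 = -4763$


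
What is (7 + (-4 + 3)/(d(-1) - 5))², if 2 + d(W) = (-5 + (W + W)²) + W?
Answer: 4096/81 ≈ 50.568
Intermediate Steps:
d(W) = -7 + W + 4*W² (d(W) = -2 + ((-5 + (W + W)²) + W) = -2 + ((-5 + (2*W)²) + W) = -2 + ((-5 + 4*W²) + W) = -2 + (-5 + W + 4*W²) = -7 + W + 4*W²)
(7 + (-4 + 3)/(d(-1) - 5))² = (7 + (-4 + 3)/((-7 - 1 + 4*(-1)²) - 5))² = (7 - 1/((-7 - 1 + 4*1) - 5))² = (7 - 1/((-7 - 1 + 4) - 5))² = (7 - 1/(-4 - 5))² = (7 - 1/(-9))² = (7 - 1*(-⅑))² = (7 + ⅑)² = (64/9)² = 4096/81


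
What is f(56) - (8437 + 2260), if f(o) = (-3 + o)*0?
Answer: -10697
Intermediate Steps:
f(o) = 0
f(56) - (8437 + 2260) = 0 - (8437 + 2260) = 0 - 1*10697 = 0 - 10697 = -10697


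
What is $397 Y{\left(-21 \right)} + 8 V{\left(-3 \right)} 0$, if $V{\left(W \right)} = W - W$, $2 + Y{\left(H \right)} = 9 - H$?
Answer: $11116$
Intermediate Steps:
$Y{\left(H \right)} = 7 - H$ ($Y{\left(H \right)} = -2 - \left(-9 + H\right) = 7 - H$)
$V{\left(W \right)} = 0$
$397 Y{\left(-21 \right)} + 8 V{\left(-3 \right)} 0 = 397 \left(7 - -21\right) + 8 \cdot 0 \cdot 0 = 397 \left(7 + 21\right) + 0 \cdot 0 = 397 \cdot 28 + 0 = 11116 + 0 = 11116$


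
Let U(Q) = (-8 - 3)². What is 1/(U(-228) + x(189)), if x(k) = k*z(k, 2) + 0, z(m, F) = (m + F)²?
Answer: 1/6895030 ≈ 1.4503e-7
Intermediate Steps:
z(m, F) = (F + m)²
U(Q) = 121 (U(Q) = (-11)² = 121)
x(k) = k*(2 + k)² (x(k) = k*(2 + k)² + 0 = k*(2 + k)²)
1/(U(-228) + x(189)) = 1/(121 + 189*(2 + 189)²) = 1/(121 + 189*191²) = 1/(121 + 189*36481) = 1/(121 + 6894909) = 1/6895030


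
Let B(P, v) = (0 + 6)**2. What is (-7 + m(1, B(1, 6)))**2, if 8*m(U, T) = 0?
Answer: 49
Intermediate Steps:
B(P, v) = 36 (B(P, v) = 6**2 = 36)
m(U, T) = 0 (m(U, T) = (1/8)*0 = 0)
(-7 + m(1, B(1, 6)))**2 = (-7 + 0)**2 = (-7)**2 = 49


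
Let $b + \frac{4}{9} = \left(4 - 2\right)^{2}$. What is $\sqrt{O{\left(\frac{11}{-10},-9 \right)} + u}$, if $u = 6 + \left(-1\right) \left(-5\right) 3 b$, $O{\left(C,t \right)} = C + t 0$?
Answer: $\frac{\sqrt{52410}}{30} \approx 7.6311$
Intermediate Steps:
$O{\left(C,t \right)} = C$ ($O{\left(C,t \right)} = C + 0 = C$)
$b = \frac{32}{9}$ ($b = - \frac{4}{9} + \left(4 - 2\right)^{2} = - \frac{4}{9} + 2^{2} = - \frac{4}{9} + 4 = \frac{32}{9} \approx 3.5556$)
$u = \frac{178}{3}$ ($u = 6 + \left(-1\right) \left(-5\right) 3 \cdot \frac{32}{9} = 6 + 5 \cdot 3 \cdot \frac{32}{9} = 6 + 15 \cdot \frac{32}{9} = 6 + \frac{160}{3} = \frac{178}{3} \approx 59.333$)
$\sqrt{O{\left(\frac{11}{-10},-9 \right)} + u} = \sqrt{\frac{11}{-10} + \frac{178}{3}} = \sqrt{11 \left(- \frac{1}{10}\right) + \frac{178}{3}} = \sqrt{- \frac{11}{10} + \frac{178}{3}} = \sqrt{\frac{1747}{30}} = \frac{\sqrt{52410}}{30}$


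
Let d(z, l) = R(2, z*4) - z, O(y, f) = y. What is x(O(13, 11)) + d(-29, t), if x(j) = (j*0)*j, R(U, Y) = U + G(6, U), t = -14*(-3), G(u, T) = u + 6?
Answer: 43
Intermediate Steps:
G(u, T) = 6 + u
t = 42
R(U, Y) = 12 + U (R(U, Y) = U + (6 + 6) = U + 12 = 12 + U)
d(z, l) = 14 - z (d(z, l) = (12 + 2) - z = 14 - z)
x(j) = 0 (x(j) = 0*j = 0)
x(O(13, 11)) + d(-29, t) = 0 + (14 - 1*(-29)) = 0 + (14 + 29) = 0 + 43 = 43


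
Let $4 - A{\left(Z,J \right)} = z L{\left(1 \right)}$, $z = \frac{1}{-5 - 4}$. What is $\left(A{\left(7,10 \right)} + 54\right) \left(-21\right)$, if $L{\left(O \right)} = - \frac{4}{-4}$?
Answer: $- \frac{3661}{3} \approx -1220.3$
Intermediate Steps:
$L{\left(O \right)} = 1$ ($L{\left(O \right)} = \left(-4\right) \left(- \frac{1}{4}\right) = 1$)
$z = - \frac{1}{9}$ ($z = \frac{1}{-9} = - \frac{1}{9} \approx -0.11111$)
$A{\left(Z,J \right)} = \frac{37}{9}$ ($A{\left(Z,J \right)} = 4 - \left(- \frac{1}{9}\right) 1 = 4 - - \frac{1}{9} = 4 + \frac{1}{9} = \frac{37}{9}$)
$\left(A{\left(7,10 \right)} + 54\right) \left(-21\right) = \left(\frac{37}{9} + 54\right) \left(-21\right) = \frac{523}{9} \left(-21\right) = - \frac{3661}{3}$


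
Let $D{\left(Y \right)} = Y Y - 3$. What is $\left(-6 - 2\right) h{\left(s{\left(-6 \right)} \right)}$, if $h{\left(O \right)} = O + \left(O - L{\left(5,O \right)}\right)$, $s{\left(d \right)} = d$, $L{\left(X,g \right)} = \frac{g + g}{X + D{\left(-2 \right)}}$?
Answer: $80$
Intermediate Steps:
$D{\left(Y \right)} = -3 + Y^{2}$ ($D{\left(Y \right)} = Y^{2} - 3 = -3 + Y^{2}$)
$L{\left(X,g \right)} = \frac{2 g}{1 + X}$ ($L{\left(X,g \right)} = \frac{g + g}{X - \left(3 - \left(-2\right)^{2}\right)} = \frac{2 g}{X + \left(-3 + 4\right)} = \frac{2 g}{X + 1} = \frac{2 g}{1 + X}$)
$h{\left(O \right)} = \frac{5 O}{3}$ ($h{\left(O \right)} = O + \left(O - \frac{2 O}{1 + 5}\right) = O + \left(O - \frac{2 O}{6}\right) = O + \left(O - 2 O \frac{1}{6}\right) = O + \left(O - \frac{O}{3}\right) = O + \frac{2 O}{3} = \frac{5 O}{3}$)
$\left(-6 - 2\right) h{\left(s{\left(-6 \right)} \right)} = \left(-6 - 2\right) \frac{5}{3} \left(-6\right) = \left(-6 - 2\right) \left(-10\right) = \left(-8\right) \left(-10\right) = 80$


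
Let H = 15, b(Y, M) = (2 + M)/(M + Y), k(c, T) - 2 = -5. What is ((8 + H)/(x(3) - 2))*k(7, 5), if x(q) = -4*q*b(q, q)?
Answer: 23/4 ≈ 5.7500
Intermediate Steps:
k(c, T) = -3 (k(c, T) = 2 - 5 = -3)
b(Y, M) = (2 + M)/(M + Y)
x(q) = -4 - 2*q (x(q) = -4*q*(2 + q)/(q + q) = -4*q*(2 + q)/((2*q)) = -4*q*(1/(2*q))*(2 + q) = -4*q*(2 + q)/(2*q) = -4*(1 + q/2) = -4 - 2*q)
((8 + H)/(x(3) - 2))*k(7, 5) = ((8 + 15)/((-4 - 2*3) - 2))*(-3) = (23/((-4 - 6) - 2))*(-3) = (23/(-10 - 2))*(-3) = (23/(-12))*(-3) = -1/12*23*(-3) = -23/12*(-3) = 23/4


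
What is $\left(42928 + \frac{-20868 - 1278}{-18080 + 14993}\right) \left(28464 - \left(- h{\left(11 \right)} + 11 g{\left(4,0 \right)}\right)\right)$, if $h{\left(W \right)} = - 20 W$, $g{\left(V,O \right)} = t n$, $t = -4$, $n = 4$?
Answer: $\frac{25624570520}{21} \approx 1.2202 \cdot 10^{9}$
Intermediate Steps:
$g{\left(V,O \right)} = -16$ ($g{\left(V,O \right)} = \left(-4\right) 4 = -16$)
$\left(42928 + \frac{-20868 - 1278}{-18080 + 14993}\right) \left(28464 - \left(- h{\left(11 \right)} + 11 g{\left(4,0 \right)}\right)\right) = \left(42928 + \frac{-20868 - 1278}{-18080 + 14993}\right) \left(28464 - \left(220 + 11 \left(-16\right)\right)\right) = \left(42928 - \frac{22146}{-3087}\right) \left(28464 - 44\right) = \left(42928 - - \frac{7382}{1029}\right) \left(28464 + \left(-220 + 176\right)\right) = \left(42928 + \frac{7382}{1029}\right) \left(28464 - 44\right) = \frac{44180294}{1029} \cdot 28420 = \frac{25624570520}{21}$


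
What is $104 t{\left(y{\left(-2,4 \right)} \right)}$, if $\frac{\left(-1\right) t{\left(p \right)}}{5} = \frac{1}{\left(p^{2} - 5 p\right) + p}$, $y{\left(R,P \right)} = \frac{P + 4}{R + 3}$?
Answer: $- \frac{65}{4} \approx -16.25$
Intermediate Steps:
$y{\left(R,P \right)} = \frac{4 + P}{3 + R}$
$t{\left(p \right)} = - \frac{5}{p^{2} - 4 p}$ ($t{\left(p \right)} = - \frac{5}{\left(p^{2} - 5 p\right) + p} = - \frac{5}{p^{2} - 4 p}$)
$104 t{\left(y{\left(-2,4 \right)} \right)} = 104 \left(- \frac{5}{\frac{4 + 4}{3 - 2} \left(-4 + \frac{4 + 4}{3 - 2}\right)}\right) = 104 \left(- \frac{5}{1^{-1} \cdot 8 \left(-4 + 1^{-1} \cdot 8\right)}\right) = 104 \left(- \frac{5}{1 \cdot 8 \left(-4 + 1 \cdot 8\right)}\right) = 104 \left(- \frac{5}{8 \left(-4 + 8\right)}\right) = 104 \left(\left(-5\right) \frac{1}{8} \cdot \frac{1}{4}\right) = 104 \left(- \frac{5}{32}\right) = - \frac{65}{4}$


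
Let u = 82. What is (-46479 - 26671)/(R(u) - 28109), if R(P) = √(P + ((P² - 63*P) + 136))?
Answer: 37384970/14365711 + 5320*√111/14365711 ≈ 2.6063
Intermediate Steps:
R(P) = √(136 + P² - 62*P) (R(P) = √(P + (136 + P² - 63*P)) = √(136 + P² - 62*P))
(-46479 - 26671)/(R(u) - 28109) = (-46479 - 26671)/(√(136 + 82² - 62*82) - 28109) = -73150/(√(136 + 6724 - 5084) - 28109) = -73150/(√1776 - 28109) = -73150/(4*√111 - 28109) = -73150/(-28109 + 4*√111)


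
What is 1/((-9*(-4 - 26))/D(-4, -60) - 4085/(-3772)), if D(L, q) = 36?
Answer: 3772/32375 ≈ 0.11651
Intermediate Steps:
1/((-9*(-4 - 26))/D(-4, -60) - 4085/(-3772)) = 1/(-9*(-4 - 26)/36 - 4085/(-3772)) = 1/(-9*(-30)*(1/36) - 4085*(-1/3772)) = 1/(270*(1/36) + 4085/3772) = 1/(15/2 + 4085/3772) = 1/(32375/3772) = 3772/32375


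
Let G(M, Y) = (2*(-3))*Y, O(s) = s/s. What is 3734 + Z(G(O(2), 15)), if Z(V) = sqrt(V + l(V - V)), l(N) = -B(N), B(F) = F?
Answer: 3734 + 3*I*sqrt(10) ≈ 3734.0 + 9.4868*I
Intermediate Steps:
O(s) = 1
G(M, Y) = -6*Y
l(N) = -N
Z(V) = sqrt(V) (Z(V) = sqrt(V - (V - V)) = sqrt(V - 1*0) = sqrt(V + 0) = sqrt(V))
3734 + Z(G(O(2), 15)) = 3734 + sqrt(-6*15) = 3734 + sqrt(-90) = 3734 + 3*I*sqrt(10)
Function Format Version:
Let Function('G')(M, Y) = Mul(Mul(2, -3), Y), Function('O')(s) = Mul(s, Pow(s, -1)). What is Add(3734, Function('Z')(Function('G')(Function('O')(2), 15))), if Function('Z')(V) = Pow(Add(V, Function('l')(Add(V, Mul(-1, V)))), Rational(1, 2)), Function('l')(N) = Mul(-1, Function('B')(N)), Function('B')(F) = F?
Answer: Add(3734, Mul(3, I, Pow(10, Rational(1, 2)))) ≈ Add(3734.0, Mul(9.4868, I))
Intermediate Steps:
Function('O')(s) = 1
Function('G')(M, Y) = Mul(-6, Y)
Function('l')(N) = Mul(-1, N)
Function('Z')(V) = Pow(V, Rational(1, 2)) (Function('Z')(V) = Pow(Add(V, Mul(-1, Add(V, Mul(-1, V)))), Rational(1, 2)) = Pow(Add(V, Mul(-1, 0)), Rational(1, 2)) = Pow(Add(V, 0), Rational(1, 2)) = Pow(V, Rational(1, 2)))
Add(3734, Function('Z')(Function('G')(Function('O')(2), 15))) = Add(3734, Pow(Mul(-6, 15), Rational(1, 2))) = Add(3734, Pow(-90, Rational(1, 2))) = Add(3734, Mul(3, I, Pow(10, Rational(1, 2))))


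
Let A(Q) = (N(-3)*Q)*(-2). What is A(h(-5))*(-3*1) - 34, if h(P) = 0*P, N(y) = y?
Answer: -34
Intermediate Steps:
h(P) = 0
A(Q) = 6*Q (A(Q) = -3*Q*(-2) = 6*Q)
A(h(-5))*(-3*1) - 34 = (6*0)*(-3*1) - 34 = 0*(-3) - 34 = 0 - 34 = -34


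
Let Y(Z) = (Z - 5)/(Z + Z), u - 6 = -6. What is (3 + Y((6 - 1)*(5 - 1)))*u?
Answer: 0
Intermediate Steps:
u = 0 (u = 6 - 6 = 0)
Y(Z) = (-5 + Z)/(2*Z) (Y(Z) = (-5 + Z)/((2*Z)) = (-5 + Z)*(1/(2*Z)) = (-5 + Z)/(2*Z))
(3 + Y((6 - 1)*(5 - 1)))*u = (3 + (-5 + (6 - 1)*(5 - 1))/(2*(((6 - 1)*(5 - 1)))))*0 = (3 + (-5 + 5*4)/(2*((5*4))))*0 = (3 + (1/2)*(-5 + 20)/20)*0 = (3 + (1/2)*(1/20)*15)*0 = (3 + 3/8)*0 = (27/8)*0 = 0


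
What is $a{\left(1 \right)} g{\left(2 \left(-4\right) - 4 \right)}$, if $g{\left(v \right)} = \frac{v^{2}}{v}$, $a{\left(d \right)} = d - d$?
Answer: $0$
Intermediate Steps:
$a{\left(d \right)} = 0$
$g{\left(v \right)} = v$
$a{\left(1 \right)} g{\left(2 \left(-4\right) - 4 \right)} = 0 \left(2 \left(-4\right) - 4\right) = 0 \left(-8 - 4\right) = 0 \left(-12\right) = 0$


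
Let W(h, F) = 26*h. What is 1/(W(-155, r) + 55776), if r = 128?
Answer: 1/51746 ≈ 1.9325e-5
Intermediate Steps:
1/(W(-155, r) + 55776) = 1/(26*(-155) + 55776) = 1/(-4030 + 55776) = 1/51746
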